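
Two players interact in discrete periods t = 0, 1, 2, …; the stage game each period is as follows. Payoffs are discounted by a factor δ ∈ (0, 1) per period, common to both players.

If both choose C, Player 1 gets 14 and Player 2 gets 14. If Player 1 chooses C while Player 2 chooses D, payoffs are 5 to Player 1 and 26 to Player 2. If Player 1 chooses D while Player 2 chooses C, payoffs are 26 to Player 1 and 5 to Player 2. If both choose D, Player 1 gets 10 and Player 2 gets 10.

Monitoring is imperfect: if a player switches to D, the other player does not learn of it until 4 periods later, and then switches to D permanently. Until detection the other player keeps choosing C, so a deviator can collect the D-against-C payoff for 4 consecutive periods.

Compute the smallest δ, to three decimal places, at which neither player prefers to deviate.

0.931

The best deviation is to choose D for all 4 undetected periods, earning 26 each, then 10 forever once detected.
Deviation value: 26(1−δ^4)/(1−δ) + 10δ^4/(1−δ); cooperation value: 14/(1−δ).
IC: 14 ≥ 26(1−δ^4) + 10δ^4 = 26 − 16δ^4.
So δ^4 ≥ 12/16 = 3/4, giving δ ≥ (3/4)^(1/4) ≈ 0.931.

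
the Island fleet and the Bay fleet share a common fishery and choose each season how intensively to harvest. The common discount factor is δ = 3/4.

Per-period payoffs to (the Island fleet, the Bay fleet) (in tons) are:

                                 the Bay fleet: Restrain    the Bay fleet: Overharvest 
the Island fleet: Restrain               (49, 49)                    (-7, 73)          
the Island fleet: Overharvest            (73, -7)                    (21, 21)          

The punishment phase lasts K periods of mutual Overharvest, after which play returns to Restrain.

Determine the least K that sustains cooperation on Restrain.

Need Σ_{k=1}^{K} δ^k ≥ (73−49)/(49−21) = 0.8571 at δ = 3/4.
At K = 1 the sum is 0.7500 < 0.8571; at K = 2 it is 1.3125 ≥ 0.8571.
So the minimum punishment length is K = 2.

2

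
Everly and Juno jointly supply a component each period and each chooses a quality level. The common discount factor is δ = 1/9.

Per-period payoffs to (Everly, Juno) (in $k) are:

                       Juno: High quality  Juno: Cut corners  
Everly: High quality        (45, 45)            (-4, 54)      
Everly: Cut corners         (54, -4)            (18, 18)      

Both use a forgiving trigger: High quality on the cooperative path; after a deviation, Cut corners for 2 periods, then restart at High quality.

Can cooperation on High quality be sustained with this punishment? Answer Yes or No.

No

Comparing payoff streams over the 3 periods until play realigns: cooperate → 45(1+δ+…+δ^2); deviate → 54 + 18(δ+…+δ^2).
Cooperation is sustained iff (45−18)(δ+…+δ^2) ≥ 54−45.
δ+…+δ^2 = 1/9·(1−(1/9)^2)/(1−1/9) = 0.1235, and (54−45)/(45−18) = 0.3333.
0.1235 < 0.3333, so cooperation is not sustainable.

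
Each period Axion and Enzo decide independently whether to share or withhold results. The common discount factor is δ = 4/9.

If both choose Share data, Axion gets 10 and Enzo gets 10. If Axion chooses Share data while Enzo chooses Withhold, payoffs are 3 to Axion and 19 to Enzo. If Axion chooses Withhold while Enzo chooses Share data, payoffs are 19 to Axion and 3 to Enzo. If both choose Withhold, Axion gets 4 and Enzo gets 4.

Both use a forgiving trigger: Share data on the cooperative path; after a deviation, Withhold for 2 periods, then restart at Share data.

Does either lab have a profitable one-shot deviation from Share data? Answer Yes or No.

Yes

Comparing payoff streams over the 3 periods until play realigns: cooperate → 10(1+δ+…+δ^2); deviate → 19 + 4(δ+…+δ^2).
Cooperation is sustained iff (10−4)(δ+…+δ^2) ≥ 19−10.
δ+…+δ^2 = 4/9·(1−(4/9)^2)/(1−4/9) = 0.6420, and (19−10)/(10−4) = 1.5000.
0.6420 < 1.5000, so cooperation is not sustainable.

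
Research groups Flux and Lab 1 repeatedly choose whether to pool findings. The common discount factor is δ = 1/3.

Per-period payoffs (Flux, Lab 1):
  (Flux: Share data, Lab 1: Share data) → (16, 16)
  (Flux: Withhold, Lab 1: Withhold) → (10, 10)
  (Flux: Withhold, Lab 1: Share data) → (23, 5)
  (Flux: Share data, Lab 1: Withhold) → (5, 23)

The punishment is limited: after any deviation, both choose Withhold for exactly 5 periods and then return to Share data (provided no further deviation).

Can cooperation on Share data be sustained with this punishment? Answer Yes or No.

No

Comparing payoff streams over the 6 periods until play realigns: cooperate → 16(1+δ+…+δ^5); deviate → 23 + 10(δ+…+δ^5).
Cooperation is sustained iff (16−10)(δ+…+δ^5) ≥ 23−16.
δ+…+δ^5 = 1/3·(1−(1/3)^5)/(1−1/3) = 0.4979, and (23−16)/(16−10) = 1.1667.
0.4979 < 1.1667, so cooperation is not sustainable.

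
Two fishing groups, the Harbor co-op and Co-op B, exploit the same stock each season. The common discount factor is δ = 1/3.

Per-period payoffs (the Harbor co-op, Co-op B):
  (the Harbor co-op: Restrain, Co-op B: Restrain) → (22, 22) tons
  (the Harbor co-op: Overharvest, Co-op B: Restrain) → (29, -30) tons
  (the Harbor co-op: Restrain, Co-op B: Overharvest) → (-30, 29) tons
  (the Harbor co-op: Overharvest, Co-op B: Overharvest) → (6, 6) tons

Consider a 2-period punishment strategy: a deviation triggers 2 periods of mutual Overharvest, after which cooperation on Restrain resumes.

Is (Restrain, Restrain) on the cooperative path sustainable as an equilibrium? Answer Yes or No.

Yes

A one-shot deviation gives 29 now, then 6 for 2 periods, then back to 22.
Gain from deviating: (29−22) today; loss: (22−6) in each of the next 2 periods.
No-deviation condition: (22−6)(δ+…+δ^2) ≥ 29−22, i.e. δ+…+δ^2 ≥ 7/16.
At δ = 1/3: δ+…+δ^2 = 0.4444 ≥ 0.4375.
So cooperation is sustainable.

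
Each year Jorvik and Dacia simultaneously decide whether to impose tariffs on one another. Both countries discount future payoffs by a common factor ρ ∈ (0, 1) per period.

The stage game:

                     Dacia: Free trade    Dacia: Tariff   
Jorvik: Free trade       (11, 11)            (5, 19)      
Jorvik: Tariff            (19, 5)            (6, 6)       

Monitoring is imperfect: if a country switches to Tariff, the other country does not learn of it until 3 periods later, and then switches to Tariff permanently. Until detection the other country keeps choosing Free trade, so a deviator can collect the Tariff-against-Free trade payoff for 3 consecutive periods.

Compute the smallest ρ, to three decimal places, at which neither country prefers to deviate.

0.851

The best deviation is to choose Tariff for all 3 undetected periods, earning 19 each, then 6 forever once detected.
Deviation value: 19(1−ρ^3)/(1−ρ) + 6ρ^3/(1−ρ); cooperation value: 11/(1−ρ).
IC: 11 ≥ 19(1−ρ^3) + 6ρ^3 = 19 − 13ρ^3.
So ρ^3 ≥ 8/13, giving ρ ≥ (8/13)^(1/3) ≈ 0.851.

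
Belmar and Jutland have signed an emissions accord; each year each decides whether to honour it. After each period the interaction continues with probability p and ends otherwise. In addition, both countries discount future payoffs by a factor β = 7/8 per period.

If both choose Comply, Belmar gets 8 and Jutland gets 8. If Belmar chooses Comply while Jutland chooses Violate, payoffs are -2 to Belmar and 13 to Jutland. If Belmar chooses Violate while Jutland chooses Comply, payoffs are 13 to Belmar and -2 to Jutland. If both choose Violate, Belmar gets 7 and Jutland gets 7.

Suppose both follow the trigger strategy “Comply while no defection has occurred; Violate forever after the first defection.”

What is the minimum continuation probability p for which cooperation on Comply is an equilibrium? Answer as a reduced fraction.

20/21

Expected continuation weight on next period's payoff is β·p = 7/8·p, which plays the role of the discount factor.
Cooperation requires 7/8·p ≥ (13−8)/(13−7) = 5/6, hence p ≥ 20/21.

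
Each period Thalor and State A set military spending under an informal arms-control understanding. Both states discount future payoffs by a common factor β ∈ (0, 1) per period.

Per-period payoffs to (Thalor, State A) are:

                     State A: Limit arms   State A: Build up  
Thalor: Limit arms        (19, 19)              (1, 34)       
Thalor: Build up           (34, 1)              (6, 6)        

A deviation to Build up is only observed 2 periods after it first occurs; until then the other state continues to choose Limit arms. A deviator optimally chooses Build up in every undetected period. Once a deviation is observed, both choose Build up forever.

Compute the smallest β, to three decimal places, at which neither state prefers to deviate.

0.732

A deviator earns 34 for 2 periods, then 6 forever; cooperating earns 19 forever. Multiplying the IC by (1−β):
19 ≥ 34(1−β^2) + 6β^2, so 28·β^2 ≥ 15 and β^2 ≥ 15/28.
β ≥ (15/28)^(1/2) ≈ 0.732.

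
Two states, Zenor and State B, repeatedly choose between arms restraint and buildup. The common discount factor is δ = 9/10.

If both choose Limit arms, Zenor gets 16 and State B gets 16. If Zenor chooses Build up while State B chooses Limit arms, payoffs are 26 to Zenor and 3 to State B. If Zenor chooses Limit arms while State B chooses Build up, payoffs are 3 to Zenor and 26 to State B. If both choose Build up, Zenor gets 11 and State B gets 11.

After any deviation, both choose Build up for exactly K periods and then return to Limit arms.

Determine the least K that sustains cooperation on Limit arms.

3

IC: δ(1−δ^K)/(1−δ) ≥ (26−16)/(16−11) = 2.
With δ = 9/10: need 1 − δ^K ≥ 2·(1−9/10)/(9/10), i.e. δ^K ≤ 0.7778.
Since (9/10)^2 = 0.8100 and (9/10)^3 = 0.7290, the smallest such K is 3.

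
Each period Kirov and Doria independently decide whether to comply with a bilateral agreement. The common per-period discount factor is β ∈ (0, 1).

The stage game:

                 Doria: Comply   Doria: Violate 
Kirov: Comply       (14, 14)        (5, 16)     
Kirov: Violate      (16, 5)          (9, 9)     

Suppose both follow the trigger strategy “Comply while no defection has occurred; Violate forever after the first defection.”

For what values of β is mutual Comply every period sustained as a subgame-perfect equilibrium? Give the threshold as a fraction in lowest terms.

One-period gain from deviating is 16 − 14 = 2. The loss is 14 − 9 = 5 in every subsequent period, with present value 5·β/(1−β).
Deviation is unprofitable when 5·β/(1−β) ≥ 2, i.e. β/(1−β) ≥ 2/5.
Equivalently β ≥ 2/(2+5) = 2/7.

2/7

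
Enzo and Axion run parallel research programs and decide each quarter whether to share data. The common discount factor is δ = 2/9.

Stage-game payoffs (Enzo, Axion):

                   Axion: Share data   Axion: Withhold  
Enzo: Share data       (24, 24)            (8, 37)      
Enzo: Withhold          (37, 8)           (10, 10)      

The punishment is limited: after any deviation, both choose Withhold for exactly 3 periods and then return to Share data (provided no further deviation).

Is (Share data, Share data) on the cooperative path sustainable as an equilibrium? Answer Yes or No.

IC: δ+…+δ^3 ≥ (37−24)/(24−10) = 13/14.
At δ = 2/9: partial sum = 0.2826 < 0.9286. Cooperation not sustainable.

No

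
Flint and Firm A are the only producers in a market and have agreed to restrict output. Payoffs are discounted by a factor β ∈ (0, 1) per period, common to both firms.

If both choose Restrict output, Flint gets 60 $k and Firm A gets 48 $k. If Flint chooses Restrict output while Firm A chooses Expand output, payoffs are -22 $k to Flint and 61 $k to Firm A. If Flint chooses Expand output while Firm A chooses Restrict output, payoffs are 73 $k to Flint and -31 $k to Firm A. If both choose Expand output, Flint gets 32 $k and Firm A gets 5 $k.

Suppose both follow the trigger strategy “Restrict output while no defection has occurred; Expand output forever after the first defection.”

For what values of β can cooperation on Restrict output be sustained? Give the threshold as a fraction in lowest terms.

13/41

Flint's threshold: (73−60)/(73−32) = 13/41.
Firm A's threshold: (61−48)/(61−5) = 13/56.
13/41 > 13/56, so Flint binds and β* = 13/41.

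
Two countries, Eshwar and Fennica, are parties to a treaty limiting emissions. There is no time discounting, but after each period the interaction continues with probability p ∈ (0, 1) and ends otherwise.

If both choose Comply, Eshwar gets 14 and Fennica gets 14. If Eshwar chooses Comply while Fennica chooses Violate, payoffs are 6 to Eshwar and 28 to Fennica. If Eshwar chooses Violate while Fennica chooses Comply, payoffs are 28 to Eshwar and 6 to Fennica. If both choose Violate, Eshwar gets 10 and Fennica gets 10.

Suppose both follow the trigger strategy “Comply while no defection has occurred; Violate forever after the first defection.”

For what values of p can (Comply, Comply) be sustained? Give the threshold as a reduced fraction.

Expected cooperation value is 14 + p·14 + p²·14 + … = 14/(1−p); deviation gives 28 + p·10/(1−p).
14 ≥ 28(1−p) + 10p ⇒ 18p ≥ 14 ⇒ p ≥ 14/18 = 7/9.

7/9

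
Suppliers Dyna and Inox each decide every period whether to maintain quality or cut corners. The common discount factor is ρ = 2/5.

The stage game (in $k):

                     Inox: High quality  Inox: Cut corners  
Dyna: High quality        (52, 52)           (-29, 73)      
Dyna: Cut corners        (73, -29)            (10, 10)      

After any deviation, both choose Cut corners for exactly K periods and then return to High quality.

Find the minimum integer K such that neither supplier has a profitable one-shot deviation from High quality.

IC: ρ(1−ρ^K)/(1−ρ) ≥ (73−52)/(52−10) = 1/2.
With ρ = 2/5: need 1 − ρ^K ≥ 1/2·(1−2/5)/(2/5), i.e. ρ^K ≤ 0.2500.
Since (2/5)^1 = 0.4000 and (2/5)^2 = 0.1600, the smallest such K is 2.

2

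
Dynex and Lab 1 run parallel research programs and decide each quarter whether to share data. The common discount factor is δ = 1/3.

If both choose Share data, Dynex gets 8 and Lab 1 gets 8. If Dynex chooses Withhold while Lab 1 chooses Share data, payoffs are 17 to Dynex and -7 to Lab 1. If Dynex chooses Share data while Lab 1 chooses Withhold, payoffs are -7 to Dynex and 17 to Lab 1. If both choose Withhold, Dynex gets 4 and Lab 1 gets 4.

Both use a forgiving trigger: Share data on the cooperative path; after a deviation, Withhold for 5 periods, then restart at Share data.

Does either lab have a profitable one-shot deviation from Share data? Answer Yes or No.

A one-shot deviation gives 17 now, then 4 for 5 periods, then back to 8.
Gain from deviating: (17−8) today; loss: (8−4) in each of the next 5 periods.
No-deviation condition: (8−4)(δ+…+δ^5) ≥ 17−8, i.e. δ+…+δ^5 ≥ 9/4.
At δ = 1/3: δ+…+δ^5 = 0.4979 < 2.2500.
So cooperation is not sustainable.

Yes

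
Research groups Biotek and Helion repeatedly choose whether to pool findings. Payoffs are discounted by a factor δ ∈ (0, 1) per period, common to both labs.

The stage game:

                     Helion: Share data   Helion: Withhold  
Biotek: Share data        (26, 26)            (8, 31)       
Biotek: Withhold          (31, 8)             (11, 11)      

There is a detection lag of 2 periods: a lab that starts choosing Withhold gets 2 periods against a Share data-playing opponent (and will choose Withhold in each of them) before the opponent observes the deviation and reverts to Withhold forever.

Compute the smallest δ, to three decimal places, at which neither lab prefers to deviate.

A deviator earns 31 for 2 periods, then 11 forever; cooperating earns 26 forever. Multiplying the IC by (1−δ):
26 ≥ 31(1−δ^2) + 11δ^2, so 20·δ^2 ≥ 5 and δ^2 ≥ 1/4.
δ ≥ (1/4)^(1/2) ≈ 0.500.

0.500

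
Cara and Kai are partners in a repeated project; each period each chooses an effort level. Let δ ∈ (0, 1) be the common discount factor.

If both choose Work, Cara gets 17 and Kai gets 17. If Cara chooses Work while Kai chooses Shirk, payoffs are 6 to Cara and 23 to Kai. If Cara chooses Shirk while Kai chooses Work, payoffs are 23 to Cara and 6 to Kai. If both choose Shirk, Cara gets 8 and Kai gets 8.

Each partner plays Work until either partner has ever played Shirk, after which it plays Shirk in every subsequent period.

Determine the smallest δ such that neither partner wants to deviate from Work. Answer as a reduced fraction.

One-period gain from deviating is 23 − 17 = 6. The loss is 17 − 8 = 9 in every subsequent period, with present value 9·δ/(1−δ).
Deviation is unprofitable when 9·δ/(1−δ) ≥ 6, i.e. δ/(1−δ) ≥ 2/3.
Equivalently δ ≥ 6/(6+9) = 2/5.

2/5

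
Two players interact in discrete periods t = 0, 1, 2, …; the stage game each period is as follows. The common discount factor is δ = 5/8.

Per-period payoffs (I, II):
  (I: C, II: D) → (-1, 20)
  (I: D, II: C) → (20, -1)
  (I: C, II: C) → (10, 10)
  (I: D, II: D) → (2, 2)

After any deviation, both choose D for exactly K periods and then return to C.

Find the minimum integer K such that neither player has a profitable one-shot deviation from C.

3

Need Σ_{k=1}^{K} δ^k ≥ (20−10)/(10−2) = 1.2500 at δ = 5/8.
At K = 2 the sum is 1.0156 < 1.2500; at K = 3 it is 1.2598 ≥ 1.2500.
So the minimum punishment length is K = 3.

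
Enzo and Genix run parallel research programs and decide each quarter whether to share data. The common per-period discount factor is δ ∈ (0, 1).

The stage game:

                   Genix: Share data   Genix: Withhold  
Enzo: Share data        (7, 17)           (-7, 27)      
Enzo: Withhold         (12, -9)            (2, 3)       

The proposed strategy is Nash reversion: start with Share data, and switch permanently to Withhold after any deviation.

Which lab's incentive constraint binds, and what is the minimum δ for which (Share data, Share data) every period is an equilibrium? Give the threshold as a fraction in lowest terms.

Enzo: cooperation gives 7 each period; deviation gives 12 once then 2 forever.
  7/(1−δ) ≥ 12 + 2δ/(1−δ) ⇒ δ ≥ 5/10 = 1/2.
Genix: cooperation gives 17 each period; deviation gives 27 once then 3 forever.
  δ ≥ 10/24 = 5/12.
Both must hold, so the binding constraint is Enzo's: δ ≥ 1/2.

Enzo; δ ≥ 1/2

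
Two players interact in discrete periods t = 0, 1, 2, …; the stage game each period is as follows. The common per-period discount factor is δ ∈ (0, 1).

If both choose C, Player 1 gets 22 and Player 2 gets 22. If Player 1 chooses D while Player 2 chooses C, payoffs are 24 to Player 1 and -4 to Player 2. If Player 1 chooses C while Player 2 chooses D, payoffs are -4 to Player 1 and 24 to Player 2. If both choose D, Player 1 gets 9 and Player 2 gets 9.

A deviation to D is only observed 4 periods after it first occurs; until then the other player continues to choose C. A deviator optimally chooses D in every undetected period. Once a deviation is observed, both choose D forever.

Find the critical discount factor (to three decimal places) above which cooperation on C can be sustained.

0.604

The best deviation is to choose D for all 4 undetected periods, earning 24 each, then 9 forever once detected.
Deviation value: 24(1−δ^4)/(1−δ) + 9δ^4/(1−δ); cooperation value: 22/(1−δ).
IC: 22 ≥ 24(1−δ^4) + 9δ^4 = 24 − 15δ^4.
So δ^4 ≥ 2/15, giving δ ≥ (2/15)^(1/4) ≈ 0.604.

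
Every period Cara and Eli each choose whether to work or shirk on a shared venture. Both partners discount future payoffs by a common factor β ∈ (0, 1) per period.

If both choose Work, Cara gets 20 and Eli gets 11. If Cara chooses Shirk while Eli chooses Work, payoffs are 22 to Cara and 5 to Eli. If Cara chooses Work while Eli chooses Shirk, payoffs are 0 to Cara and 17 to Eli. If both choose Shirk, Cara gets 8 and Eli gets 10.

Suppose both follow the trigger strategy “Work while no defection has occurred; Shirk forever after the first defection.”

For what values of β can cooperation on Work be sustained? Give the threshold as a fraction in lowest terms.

Cara: cooperation gives 20 each period; deviation gives 22 once then 8 forever.
  20/(1−β) ≥ 22 + 8β/(1−β) ⇒ β ≥ 2/14 = 1/7.
Eli: cooperation gives 11 each period; deviation gives 17 once then 10 forever.
  β ≥ 6/7.
Both must hold, so the binding constraint is Eli's: β ≥ 6/7.

6/7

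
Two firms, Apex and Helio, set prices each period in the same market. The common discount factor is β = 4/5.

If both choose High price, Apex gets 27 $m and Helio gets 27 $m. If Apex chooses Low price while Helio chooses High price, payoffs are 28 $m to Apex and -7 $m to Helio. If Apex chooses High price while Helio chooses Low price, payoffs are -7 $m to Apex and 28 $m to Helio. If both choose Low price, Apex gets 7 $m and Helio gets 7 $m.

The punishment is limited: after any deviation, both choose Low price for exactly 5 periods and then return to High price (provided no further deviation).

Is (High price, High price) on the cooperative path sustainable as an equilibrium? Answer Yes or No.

Yes

IC: β+…+β^5 ≥ (28−27)/(27−7) = 1/20.
At β = 4/5: partial sum = 2.6893 ≥ 0.0500. Cooperation sustainable.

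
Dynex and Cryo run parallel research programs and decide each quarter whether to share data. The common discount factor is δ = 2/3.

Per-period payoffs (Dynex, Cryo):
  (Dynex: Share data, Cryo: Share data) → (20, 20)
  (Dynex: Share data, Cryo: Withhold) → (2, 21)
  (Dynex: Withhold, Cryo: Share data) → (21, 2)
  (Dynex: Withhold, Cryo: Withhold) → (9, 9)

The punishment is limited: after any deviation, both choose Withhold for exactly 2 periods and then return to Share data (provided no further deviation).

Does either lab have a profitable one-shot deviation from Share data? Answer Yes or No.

No

A one-shot deviation gives 21 now, then 9 for 2 periods, then back to 20.
Gain from deviating: (21−20) today; loss: (20−9) in each of the next 2 periods.
No-deviation condition: (20−9)(δ+…+δ^2) ≥ 21−20, i.e. δ+…+δ^2 ≥ 1/11.
At δ = 2/3: δ+…+δ^2 = 1.1111 ≥ 0.0909.
So cooperation is sustainable.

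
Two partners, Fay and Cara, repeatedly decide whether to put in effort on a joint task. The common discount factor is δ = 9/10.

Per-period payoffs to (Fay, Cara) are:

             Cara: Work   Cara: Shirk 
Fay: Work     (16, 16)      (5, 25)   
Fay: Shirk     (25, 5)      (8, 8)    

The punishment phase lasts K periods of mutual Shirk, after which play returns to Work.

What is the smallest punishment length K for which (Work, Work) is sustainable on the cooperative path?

No profitable deviation requires (16−8)(δ+…+δ^K) ≥ 25−16, i.e. δ+…+δ^K ≥ 9/8 ≈ 1.1250.
With δ = 9/10, the partial sums are K=1: 0.9000, K=2: 1.7100.
K = 2 is the first length at which the sum reaches 1.1250.

2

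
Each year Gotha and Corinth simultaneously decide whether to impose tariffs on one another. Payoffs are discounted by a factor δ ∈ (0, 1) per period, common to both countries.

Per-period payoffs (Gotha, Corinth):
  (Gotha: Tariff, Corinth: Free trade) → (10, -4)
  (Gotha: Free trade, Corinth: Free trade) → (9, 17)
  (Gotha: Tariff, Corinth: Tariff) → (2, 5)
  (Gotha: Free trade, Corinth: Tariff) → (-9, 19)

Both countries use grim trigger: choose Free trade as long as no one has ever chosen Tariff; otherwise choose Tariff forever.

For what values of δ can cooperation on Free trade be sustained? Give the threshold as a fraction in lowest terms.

1/7

Gotha: cooperation gives 9 each period; deviation gives 10 once then 2 forever.
  9/(1−δ) ≥ 10 + 2δ/(1−δ) ⇒ δ ≥ 1/8.
Corinth: cooperation gives 17 each period; deviation gives 19 once then 5 forever.
  δ ≥ 2/14 = 1/7.
Both must hold, so the binding constraint is Corinth's: δ ≥ 1/7.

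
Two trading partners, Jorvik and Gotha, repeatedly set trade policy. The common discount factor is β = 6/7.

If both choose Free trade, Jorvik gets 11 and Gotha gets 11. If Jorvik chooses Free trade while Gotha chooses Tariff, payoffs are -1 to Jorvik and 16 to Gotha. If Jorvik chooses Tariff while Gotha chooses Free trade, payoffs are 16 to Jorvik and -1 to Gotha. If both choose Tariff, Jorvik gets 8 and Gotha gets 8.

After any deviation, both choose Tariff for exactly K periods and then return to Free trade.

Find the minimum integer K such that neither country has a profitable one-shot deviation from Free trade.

3

No profitable deviation requires (11−8)(β+…+β^K) ≥ 16−11, i.e. β+…+β^K ≥ 5/3 ≈ 1.6667.
With β = 6/7, the partial sums are K=1: 0.8571, K=2: 1.5918, K=3: 2.2216.
K = 3 is the first length at which the sum reaches 1.6667.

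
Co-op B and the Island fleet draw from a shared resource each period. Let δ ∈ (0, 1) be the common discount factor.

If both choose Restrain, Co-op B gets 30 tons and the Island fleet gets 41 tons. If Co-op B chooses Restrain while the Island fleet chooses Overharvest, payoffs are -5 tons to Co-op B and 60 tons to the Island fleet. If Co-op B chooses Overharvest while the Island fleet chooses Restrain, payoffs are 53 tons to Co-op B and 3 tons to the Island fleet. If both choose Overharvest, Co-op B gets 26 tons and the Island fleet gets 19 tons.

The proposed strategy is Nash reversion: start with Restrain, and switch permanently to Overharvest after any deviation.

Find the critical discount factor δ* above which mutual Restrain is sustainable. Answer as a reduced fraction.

Co-op B's threshold: (53−30)/(53−26) = 23/27.
the Island fleet's threshold: (60−41)/(60−19) = 19/41.
23/27 > 19/41, so Co-op B binds and δ* = 23/27.

23/27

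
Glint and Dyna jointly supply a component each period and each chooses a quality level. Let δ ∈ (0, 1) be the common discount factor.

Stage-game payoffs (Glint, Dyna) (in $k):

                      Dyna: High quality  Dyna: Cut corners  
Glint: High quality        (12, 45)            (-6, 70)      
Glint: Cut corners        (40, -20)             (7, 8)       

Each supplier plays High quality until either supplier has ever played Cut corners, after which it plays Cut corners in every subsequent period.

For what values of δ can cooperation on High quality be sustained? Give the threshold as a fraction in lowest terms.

28/33

For Glint: deviation gain 40−12 = 28, per-period punishment loss 12−7 = 5. IC gives δ ≥ 28/33.
For Dyna: gain 25, loss 37 per period, so δ ≥ 25/62.
The tighter constraint is Glint's, so cooperation needs δ ≥ 28/33.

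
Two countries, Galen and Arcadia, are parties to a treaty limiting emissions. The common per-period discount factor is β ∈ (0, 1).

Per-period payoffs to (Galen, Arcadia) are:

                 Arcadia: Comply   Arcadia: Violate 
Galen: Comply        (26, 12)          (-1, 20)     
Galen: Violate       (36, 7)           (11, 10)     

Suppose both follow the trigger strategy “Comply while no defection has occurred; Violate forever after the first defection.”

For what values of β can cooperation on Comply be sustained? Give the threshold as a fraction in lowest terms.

4/5

Galen: cooperation gives 26 each period; deviation gives 36 once then 11 forever.
  26/(1−β) ≥ 36 + 11β/(1−β) ⇒ β ≥ 10/25 = 2/5.
Arcadia: cooperation gives 12 each period; deviation gives 20 once then 10 forever.
  β ≥ 8/10 = 4/5.
Both must hold, so the binding constraint is Arcadia's: β ≥ 4/5.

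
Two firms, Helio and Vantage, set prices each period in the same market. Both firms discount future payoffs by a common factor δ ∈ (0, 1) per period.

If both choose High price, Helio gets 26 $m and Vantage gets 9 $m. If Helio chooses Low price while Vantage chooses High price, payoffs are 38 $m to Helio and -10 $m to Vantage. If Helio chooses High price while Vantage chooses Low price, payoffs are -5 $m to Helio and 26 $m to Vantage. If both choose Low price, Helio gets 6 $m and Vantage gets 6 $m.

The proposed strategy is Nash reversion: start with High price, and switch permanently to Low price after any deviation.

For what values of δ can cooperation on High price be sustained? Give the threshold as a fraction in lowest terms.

Helio: cooperation gives 26 each period; deviation gives 38 once then 6 forever.
  26/(1−δ) ≥ 38 + 6δ/(1−δ) ⇒ δ ≥ 12/32 = 3/8.
Vantage: cooperation gives 9 each period; deviation gives 26 once then 6 forever.
  δ ≥ 17/20.
Both must hold, so the binding constraint is Vantage's: δ ≥ 17/20.

17/20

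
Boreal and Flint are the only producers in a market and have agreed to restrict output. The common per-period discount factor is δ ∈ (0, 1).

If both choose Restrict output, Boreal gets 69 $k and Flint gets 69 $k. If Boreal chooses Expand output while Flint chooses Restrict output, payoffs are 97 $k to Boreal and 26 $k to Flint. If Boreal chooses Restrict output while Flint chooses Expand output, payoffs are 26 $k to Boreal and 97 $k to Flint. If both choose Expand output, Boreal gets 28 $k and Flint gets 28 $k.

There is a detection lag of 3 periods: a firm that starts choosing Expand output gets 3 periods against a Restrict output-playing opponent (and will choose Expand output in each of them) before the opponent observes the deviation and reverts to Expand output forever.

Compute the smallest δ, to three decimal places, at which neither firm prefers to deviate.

0.740

A deviator earns 97 for 3 periods, then 28 forever; cooperating earns 69 forever. Multiplying the IC by (1−δ):
69 ≥ 97(1−δ^3) + 28δ^3, so 69·δ^3 ≥ 28 and δ^3 ≥ 28/69.
δ ≥ (28/69)^(1/3) ≈ 0.740.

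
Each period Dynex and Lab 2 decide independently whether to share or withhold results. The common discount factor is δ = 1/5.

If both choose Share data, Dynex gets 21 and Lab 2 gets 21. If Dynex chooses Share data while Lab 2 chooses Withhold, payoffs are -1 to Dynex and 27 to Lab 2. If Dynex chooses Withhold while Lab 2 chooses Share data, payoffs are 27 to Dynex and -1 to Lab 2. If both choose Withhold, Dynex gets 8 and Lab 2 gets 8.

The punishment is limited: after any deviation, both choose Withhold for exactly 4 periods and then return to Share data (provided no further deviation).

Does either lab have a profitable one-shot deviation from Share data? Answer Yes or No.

Yes

Comparing payoff streams over the 5 periods until play realigns: cooperate → 21(1+δ+…+δ^4); deviate → 27 + 8(δ+…+δ^4).
Cooperation is sustained iff (21−8)(δ+…+δ^4) ≥ 27−21.
δ+…+δ^4 = 1/5·(1−(1/5)^4)/(1−1/5) = 0.2496, and (27−21)/(21−8) = 0.4615.
0.2496 < 0.4615, so cooperation is not sustainable.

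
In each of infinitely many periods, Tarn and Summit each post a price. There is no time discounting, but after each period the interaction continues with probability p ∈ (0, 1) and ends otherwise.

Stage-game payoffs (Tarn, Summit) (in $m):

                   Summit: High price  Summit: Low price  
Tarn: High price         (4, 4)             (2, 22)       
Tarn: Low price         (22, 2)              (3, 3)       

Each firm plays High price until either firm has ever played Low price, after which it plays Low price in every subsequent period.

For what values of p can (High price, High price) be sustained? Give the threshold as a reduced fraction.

18/19

With no time discounting, the continuation probability p plays the role of the discount factor.
Grim-trigger IC: 4/(1−p) ≥ 22 + 3p/(1−p) ⇒ p ≥ (22−4)/(22−3) = 18/19.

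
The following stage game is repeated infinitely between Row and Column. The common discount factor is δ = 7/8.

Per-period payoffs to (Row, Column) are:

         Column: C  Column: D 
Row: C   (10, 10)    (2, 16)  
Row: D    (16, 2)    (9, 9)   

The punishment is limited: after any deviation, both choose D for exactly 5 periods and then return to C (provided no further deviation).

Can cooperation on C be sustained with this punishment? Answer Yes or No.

A one-shot deviation gives 16 now, then 9 for 5 periods, then back to 10.
Gain from deviating: (16−10) today; loss: (10−9) in each of the next 5 periods.
No-deviation condition: (10−9)(δ+…+δ^5) ≥ 16−10, i.e. δ+…+δ^5 ≥ 6.
At δ = 7/8: δ+…+δ^5 = 3.4096 < 6.0000.
So cooperation is not sustainable.

No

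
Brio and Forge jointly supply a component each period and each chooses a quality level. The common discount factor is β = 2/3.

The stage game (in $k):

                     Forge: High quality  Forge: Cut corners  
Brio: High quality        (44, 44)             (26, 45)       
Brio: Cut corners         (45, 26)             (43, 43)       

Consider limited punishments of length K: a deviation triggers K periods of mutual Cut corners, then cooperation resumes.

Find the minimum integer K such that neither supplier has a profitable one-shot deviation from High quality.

No profitable deviation requires (44−43)(β+…+β^K) ≥ 45−44, i.e. β+…+β^K ≥ 1 ≈ 1.0000.
With β = 2/3, the partial sums are K=1: 0.6667, K=2: 1.1111.
K = 2 is the first length at which the sum reaches 1.0000.

2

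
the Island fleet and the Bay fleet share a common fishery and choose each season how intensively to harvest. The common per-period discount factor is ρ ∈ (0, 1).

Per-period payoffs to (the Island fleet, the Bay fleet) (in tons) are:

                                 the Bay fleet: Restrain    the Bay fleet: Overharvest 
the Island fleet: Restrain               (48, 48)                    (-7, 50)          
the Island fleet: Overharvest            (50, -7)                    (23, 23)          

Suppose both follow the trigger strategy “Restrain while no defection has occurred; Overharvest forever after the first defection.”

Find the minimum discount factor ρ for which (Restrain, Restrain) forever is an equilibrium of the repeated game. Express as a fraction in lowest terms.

2/27

Under grim trigger the critical discount factor is (T−C)/(T−P) with T = 50, C = 48, P = 23.
ρ* = (50−48)/(50−23) = 2/27.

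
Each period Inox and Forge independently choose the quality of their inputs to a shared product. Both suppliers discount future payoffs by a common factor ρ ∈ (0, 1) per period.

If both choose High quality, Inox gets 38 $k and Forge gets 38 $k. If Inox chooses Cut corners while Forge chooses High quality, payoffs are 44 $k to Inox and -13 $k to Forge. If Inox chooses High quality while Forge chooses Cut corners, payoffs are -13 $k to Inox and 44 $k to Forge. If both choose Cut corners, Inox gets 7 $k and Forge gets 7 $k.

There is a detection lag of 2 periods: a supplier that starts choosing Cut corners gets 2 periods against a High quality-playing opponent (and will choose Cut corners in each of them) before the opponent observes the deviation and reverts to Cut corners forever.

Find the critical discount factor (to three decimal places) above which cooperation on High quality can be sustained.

Deviating for the 2 undetected periods gains 44−38 = 6 per period over cooperation, then loses 38−7 = 31 per period forever once punishment starts.
Gain: 6(1 + ρ + … + ρ^1); loss: 31·ρ^2/(1−ρ).
No profitable deviation ⇔ 6(1−ρ^2) ≤ 31·ρ^2, i.e. ρ^2 ≥ 6/(6+31) = 6/37.
Hence ρ ≥ (6/37)^(1/2) ≈ 0.403.

0.403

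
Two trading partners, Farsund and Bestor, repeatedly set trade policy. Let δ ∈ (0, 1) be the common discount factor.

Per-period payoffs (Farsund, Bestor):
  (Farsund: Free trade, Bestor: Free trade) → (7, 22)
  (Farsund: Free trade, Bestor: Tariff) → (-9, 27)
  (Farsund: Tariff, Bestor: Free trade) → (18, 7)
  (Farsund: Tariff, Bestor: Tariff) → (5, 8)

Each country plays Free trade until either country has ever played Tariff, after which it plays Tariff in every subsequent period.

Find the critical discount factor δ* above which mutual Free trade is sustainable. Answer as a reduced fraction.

Farsund: cooperation gives 7 each period; deviation gives 18 once then 5 forever.
  7/(1−δ) ≥ 18 + 5δ/(1−δ) ⇒ δ ≥ 11/13.
Bestor: cooperation gives 22 each period; deviation gives 27 once then 8 forever.
  δ ≥ 5/19.
Both must hold, so the binding constraint is Farsund's: δ ≥ 11/13.

11/13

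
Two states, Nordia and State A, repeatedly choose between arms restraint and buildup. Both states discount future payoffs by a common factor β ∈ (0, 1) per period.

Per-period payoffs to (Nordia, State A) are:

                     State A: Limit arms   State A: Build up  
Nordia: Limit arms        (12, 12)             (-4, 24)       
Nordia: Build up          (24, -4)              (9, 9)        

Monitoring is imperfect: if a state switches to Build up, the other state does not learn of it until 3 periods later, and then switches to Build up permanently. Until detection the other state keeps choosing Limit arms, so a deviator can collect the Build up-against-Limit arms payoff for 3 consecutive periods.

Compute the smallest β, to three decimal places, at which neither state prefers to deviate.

A deviator earns 24 for 3 periods, then 9 forever; cooperating earns 12 forever. Multiplying the IC by (1−β):
12 ≥ 24(1−β^3) + 9β^3, so 15·β^3 ≥ 12 and β^3 ≥ 4/5.
β ≥ (4/5)^(1/3) ≈ 0.928.

0.928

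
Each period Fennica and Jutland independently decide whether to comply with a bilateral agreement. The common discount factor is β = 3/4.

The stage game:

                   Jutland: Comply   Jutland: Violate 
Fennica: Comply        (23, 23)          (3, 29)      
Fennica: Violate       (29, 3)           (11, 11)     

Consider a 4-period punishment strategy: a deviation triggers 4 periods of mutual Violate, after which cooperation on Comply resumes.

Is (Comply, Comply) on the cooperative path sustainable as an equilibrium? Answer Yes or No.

Yes

A one-shot deviation gives 29 now, then 11 for 4 periods, then back to 23.
Gain from deviating: (29−23) today; loss: (23−11) in each of the next 4 periods.
No-deviation condition: (23−11)(β+…+β^4) ≥ 29−23, i.e. β+…+β^4 ≥ 1/2.
At β = 3/4: β+…+β^4 = 2.0508 ≥ 0.5000.
So cooperation is sustainable.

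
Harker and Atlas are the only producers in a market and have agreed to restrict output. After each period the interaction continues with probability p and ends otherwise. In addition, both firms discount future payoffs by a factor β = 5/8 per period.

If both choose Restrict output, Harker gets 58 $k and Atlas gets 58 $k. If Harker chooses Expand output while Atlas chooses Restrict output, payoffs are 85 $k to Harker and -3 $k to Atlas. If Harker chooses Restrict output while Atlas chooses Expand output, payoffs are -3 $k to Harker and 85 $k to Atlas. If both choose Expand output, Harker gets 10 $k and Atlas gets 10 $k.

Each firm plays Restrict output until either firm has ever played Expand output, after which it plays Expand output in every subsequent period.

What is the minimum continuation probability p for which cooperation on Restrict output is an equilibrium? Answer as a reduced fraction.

72/125

With continuation probability p and discount β, the effective per-period discount factor is βp.
Grim-trigger IC: βp ≥ (85−58)/(85−10) = 9/25.
So p ≥ (9/25)/(5/8) = 72/125.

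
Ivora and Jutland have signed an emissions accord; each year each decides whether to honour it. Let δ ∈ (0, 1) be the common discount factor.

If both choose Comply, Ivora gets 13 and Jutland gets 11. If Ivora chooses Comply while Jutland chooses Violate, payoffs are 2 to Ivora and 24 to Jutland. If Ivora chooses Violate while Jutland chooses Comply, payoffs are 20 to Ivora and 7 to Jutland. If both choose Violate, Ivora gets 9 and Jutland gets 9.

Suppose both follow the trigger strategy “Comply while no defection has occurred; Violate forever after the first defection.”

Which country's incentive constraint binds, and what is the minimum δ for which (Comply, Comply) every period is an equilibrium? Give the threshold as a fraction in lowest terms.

For Ivora: deviation gain 20−13 = 7, per-period punishment loss 13−9 = 4. IC gives δ ≥ 7/11.
For Jutland: gain 13, loss 2 per period, so δ ≥ 13/15.
The tighter constraint is Jutland's, so cooperation needs δ ≥ 13/15.

Jutland; δ ≥ 13/15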